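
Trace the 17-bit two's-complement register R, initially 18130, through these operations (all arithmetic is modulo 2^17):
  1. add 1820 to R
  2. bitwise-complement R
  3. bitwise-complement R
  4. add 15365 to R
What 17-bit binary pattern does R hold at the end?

01000100111110011

Start: R = 18130 = 00100011011010010.
R = 18130 + 1820 = 19950 = 00100110111101110
R = NOT 00100110111101110 = 11011001000010001 = -19951
R = NOT 11011001000010001 = 00100110111101110 = 19950
R = 19950 + 15365 = 35315 = 01000100111110011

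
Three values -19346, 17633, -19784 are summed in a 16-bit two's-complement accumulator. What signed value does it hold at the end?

-21497

-19346 + 17633 = -1713 (1111100101001111)
-1713 + (-19784) = -21497 (1010110000000111)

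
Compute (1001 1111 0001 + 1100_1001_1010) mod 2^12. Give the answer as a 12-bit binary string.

011010001011

  100111110001
+ 110010011010
= 011010001011  (discard carry-out 1)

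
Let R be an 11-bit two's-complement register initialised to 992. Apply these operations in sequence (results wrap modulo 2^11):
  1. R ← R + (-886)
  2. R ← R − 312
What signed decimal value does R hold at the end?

-206

Start: R = 992 = 01111100000.
R = 992 + (-886) = 106 = 00001101010
R = 106 − 312 = -206 = 11100110010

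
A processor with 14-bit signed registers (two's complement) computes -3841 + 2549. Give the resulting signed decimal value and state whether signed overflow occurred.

-3841 → 11000011111111
2549 → 00100111110101
  11000011111111
+ 00100111110101
= 11101011110100
Result 11101011110100: MSB = 1 → 15092 − 16384 = -1292.
Addends have opposite signs, so signed overflow cannot occur.

-1292; no overflow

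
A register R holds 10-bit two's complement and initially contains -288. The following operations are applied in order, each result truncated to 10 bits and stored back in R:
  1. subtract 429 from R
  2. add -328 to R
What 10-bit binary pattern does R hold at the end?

Start: R = -288 = 1011100000.
R = -288 − 429 = -717; wraps to 307 = 0100110011
R = 307 + (-328) = -21 = 1111101011

1111101011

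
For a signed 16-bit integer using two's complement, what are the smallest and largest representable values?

Minimum: −2^15 = -32768.
Maximum: 2^15 − 1 = 32767.

min = -32768, max = 32767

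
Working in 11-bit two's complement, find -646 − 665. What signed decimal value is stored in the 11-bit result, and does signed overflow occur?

737; overflow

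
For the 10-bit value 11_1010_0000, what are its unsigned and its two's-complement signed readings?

unsigned = 928, signed = -96

Unsigned: 1110100000 = 928.
Signed: MSB=1 → 928 − 1024 = -96.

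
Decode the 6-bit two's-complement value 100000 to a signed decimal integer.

-32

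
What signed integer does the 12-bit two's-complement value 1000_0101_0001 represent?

-1967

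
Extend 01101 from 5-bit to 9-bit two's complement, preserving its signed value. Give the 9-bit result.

000001101

MSB of 01101 is 0; replicate it into the new high bits.
0000|01101 → 000001101 (still 13).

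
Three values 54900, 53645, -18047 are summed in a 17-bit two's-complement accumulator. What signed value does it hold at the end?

-40574

54900 + 53645 = 108545 → wraps to -22527 (11010100000000001)
-22527 + (-18047) = -40574 (10110000110000010)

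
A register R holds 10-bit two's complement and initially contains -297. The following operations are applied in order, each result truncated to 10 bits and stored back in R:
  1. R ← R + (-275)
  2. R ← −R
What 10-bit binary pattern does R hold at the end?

Start: R = -297 = 1011010111.
R = -297 + (-275) = -572; wraps to 452 = 0111000100
R = −(452) = -452 = 1000111100

1000111100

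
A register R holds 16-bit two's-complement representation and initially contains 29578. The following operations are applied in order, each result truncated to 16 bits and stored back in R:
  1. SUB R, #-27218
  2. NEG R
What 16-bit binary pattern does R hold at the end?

Start: R = 29578 = 0111001110001010.
R = 29578 − (-27218) = 56796; wraps to -8740 = 1101110111011100
R = −(-8740) = 8740 = 0010001000100100

0010001000100100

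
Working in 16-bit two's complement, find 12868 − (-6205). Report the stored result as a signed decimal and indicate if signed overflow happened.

12868 → 0011001001000100
-6205 → 1110011111000011
Subtract via negate-and-add: invert 1110011111000011 + 1 = 0001100000111101 (i.e. 6205).
  0011001001000100
+ 0001100000111101
= 0100101010000001
Result 0100101010000001: MSB = 0 → value 19073.
Both addends (after negating the subtrahend) are non-negative and so is the stored result: no signed overflow.

19073; no overflow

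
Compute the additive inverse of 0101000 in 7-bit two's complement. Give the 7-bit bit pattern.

Invert: 1010111. Add 1: 1011000.
Check: 0101000 = 40, 1011000 = -40.

1011000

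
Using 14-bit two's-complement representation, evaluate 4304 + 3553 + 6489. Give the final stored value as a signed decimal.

-2038

4304 + 3553 = 7857 (01111010110001)
7857 + 6489 = 14346 → wraps to -2038 (11100000001010)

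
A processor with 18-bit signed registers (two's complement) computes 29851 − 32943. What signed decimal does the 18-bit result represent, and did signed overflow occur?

-3092; no overflow

29851 → 000111010010011011
32943 → 001000000010101111
Subtract via negate-and-add: invert 001000000010101111 + 1 = 110111111101010001 (i.e. -32943).
  000111010010011011
+ 110111111101010001
= 111111001111101100
Result 111111001111101100: MSB = 1 → 259052 − 262144 = -3092.
Addends (after negating the subtrahend) have opposite signs, so signed overflow cannot occur.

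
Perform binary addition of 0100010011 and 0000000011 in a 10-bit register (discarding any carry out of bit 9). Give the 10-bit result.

0100010110

  0100010011
+ 0000000011
= 0100010110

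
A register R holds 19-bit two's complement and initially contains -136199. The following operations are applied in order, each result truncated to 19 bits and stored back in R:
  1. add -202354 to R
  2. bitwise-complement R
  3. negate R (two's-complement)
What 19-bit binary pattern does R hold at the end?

Start: R = -136199 = 1011110101111111001.
R = -136199 + (-202354) = -338553; wraps to 185735 = 0101101010110000111
R = NOT 0101101010110000111 = 1010010101001111000 = -185736
R = −(-185736) = 185736 = 0101101010110001000

0101101010110001000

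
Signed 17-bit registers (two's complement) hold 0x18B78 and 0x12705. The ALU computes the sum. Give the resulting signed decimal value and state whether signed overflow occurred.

45693; overflow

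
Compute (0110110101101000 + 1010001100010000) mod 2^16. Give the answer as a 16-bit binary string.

0001000001111000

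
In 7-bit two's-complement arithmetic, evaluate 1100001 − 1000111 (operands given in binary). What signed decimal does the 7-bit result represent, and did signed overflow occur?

1100001 = -31 (signed)
1000111 = -57 (signed)
Subtract via negate-and-add: invert 1000111 + 1 = 0111001 (i.e. 57).
  1100001
+ 0111001
= 0011010  (discard carry-out 1)
Result 0011010: MSB = 0 → value 26.
Addends (after negating the subtrahend) have opposite signs, so signed overflow cannot occur.

26; no overflow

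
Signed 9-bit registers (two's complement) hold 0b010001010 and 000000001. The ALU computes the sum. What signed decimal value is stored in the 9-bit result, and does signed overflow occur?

0b010001010 → 010001010 = 138 (signed)
000000001 = 1 (signed)
  010001010
+ 000000001
= 010001011
Result 010001011: MSB = 0 → value 139.
Both addends are non-negative and so is the stored result: no signed overflow.

139; no overflow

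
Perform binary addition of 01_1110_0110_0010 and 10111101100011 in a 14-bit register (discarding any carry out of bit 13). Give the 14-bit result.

  01111001100010
+ 10111101100011
= 00110111000101  (discard carry-out 1)

00110111000101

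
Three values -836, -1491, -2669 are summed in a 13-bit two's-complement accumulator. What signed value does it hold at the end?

3196

-836 + (-1491) = -2327 (1011011101001)
-2327 + (-2669) = -4996 → wraps to 3196 (0110001111100)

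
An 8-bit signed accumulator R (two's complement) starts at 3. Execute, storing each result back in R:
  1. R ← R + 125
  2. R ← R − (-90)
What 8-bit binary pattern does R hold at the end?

11011010

Start: R = 3 = 00000011.
R = 3 + 125 = 128; wraps to -128 = 10000000
R = -128 − (-90) = -38 = 11011010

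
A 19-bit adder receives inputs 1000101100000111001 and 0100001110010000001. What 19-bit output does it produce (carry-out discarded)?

1100111010010111010

  1000101100000111001
+ 0100001110010000001
= 1100111010010111010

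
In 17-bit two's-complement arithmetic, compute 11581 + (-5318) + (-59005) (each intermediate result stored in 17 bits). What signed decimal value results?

-52742

11581 + (-5318) = 6263 (00001100001110111)
6263 + (-59005) = -52742 (10011000111111010)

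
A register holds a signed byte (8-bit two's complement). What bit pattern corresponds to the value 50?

50 is non-negative, so write it directly in 8 bits: 00110010.

00110010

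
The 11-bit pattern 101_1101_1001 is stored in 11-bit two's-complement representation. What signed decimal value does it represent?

-551

MSB is 1, so the value is negative.
Unsigned reading: 1497. Subtract 2^11 = 2048: 1497 − 2048 = -551.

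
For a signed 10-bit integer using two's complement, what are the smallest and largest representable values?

Minimum: −2^9 = -512.
Maximum: 2^9 − 1 = 511.

min = -512, max = 511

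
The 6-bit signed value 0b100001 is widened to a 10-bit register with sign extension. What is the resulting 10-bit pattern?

1111100001

MSB of 100001 is 1; replicate it into the new high bits.
1111|100001 → 1111100001 (still -31).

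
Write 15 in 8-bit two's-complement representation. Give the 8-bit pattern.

15 is non-negative, so write it directly in 8 bits: 00001111.

00001111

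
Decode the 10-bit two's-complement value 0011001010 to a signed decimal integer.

MSB is 0, so the value is non-negative: 0011001010 = 202.

202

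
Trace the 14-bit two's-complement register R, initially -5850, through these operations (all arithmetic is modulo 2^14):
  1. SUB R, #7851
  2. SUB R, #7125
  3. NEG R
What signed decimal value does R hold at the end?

4442

Start: R = -5850 = 10100100100110.
R = -5850 − 7851 = -13701; wraps to 2683 = 00101001111011
R = 2683 − 7125 = -4442 = 10111010100110
R = −(-4442) = 4442 = 01000101011010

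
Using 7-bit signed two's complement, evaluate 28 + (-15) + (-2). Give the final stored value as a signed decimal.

28 + (-15) = 13 (0001101)
13 + (-2) = 11 (0001011)

11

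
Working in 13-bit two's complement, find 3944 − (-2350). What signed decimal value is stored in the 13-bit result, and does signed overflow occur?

-1898; overflow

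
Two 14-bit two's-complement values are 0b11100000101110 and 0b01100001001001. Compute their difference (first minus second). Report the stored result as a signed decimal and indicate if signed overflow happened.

0b11100000101110 → 11100000101110 = -2002 (signed)
0b01100001001001 → 01100001001001 = 6217 (signed)
Subtract via negate-and-add: invert 01100001001001 + 1 = 10011110110111 (i.e. -6217).
  11100000101110
+ 10011110110111
= 01111111100101  (discard carry-out 1)
Result 01111111100101: MSB = 0 → value 8165.
Both addends (after negating the subtrahend) are negative but the stored result is non-negative: signed overflow. The true value -2002 − 6217 = -8219 lies outside [-8192, 8191].

8165; overflow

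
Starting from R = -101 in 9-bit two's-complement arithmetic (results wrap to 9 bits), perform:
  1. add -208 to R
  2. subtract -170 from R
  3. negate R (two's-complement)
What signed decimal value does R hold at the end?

139

Start: R = -101 = 110011011.
R = -101 + (-208) = -309; wraps to 203 = 011001011
R = 203 − (-170) = 373; wraps to -139 = 101110101
R = −(-139) = 139 = 010001011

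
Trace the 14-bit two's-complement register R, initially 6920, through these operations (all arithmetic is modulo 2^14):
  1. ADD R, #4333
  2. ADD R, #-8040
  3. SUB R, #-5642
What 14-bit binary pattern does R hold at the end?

Start: R = 6920 = 01101100001000.
R = 6920 + 4333 = 11253; wraps to -5131 = 10101111110101
R = -5131 + (-8040) = -13171; wraps to 3213 = 00110010001101
R = 3213 − (-5642) = 8855; wraps to -7529 = 10001010010111

10001010010111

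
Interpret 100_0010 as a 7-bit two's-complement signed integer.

MSB is 1, so the value is negative.
Unsigned reading: 66. Subtract 2^7 = 128: 66 − 128 = -62.

-62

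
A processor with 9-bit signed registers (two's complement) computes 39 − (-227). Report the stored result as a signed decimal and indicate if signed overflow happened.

39 → 000100111
-227 → 100011101
Subtract via negate-and-add: invert 100011101 + 1 = 011100011 (i.e. 227).
  000100111
+ 011100011
= 100001010
Result 100001010: MSB = 1 → 266 − 512 = -246.
Both addends (after negating the subtrahend) are non-negative but the stored result is negative: signed overflow. The true value 39 − (-227) = 266 lies outside [-256, 255].

-246; overflow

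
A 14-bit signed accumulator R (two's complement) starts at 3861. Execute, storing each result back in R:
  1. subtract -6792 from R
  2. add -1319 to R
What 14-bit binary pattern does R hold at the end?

Start: R = 3861 = 00111100010101.
R = 3861 − (-6792) = 10653; wraps to -5731 = 10100110011101
R = -5731 + (-1319) = -7050 = 10010001110110

10010001110110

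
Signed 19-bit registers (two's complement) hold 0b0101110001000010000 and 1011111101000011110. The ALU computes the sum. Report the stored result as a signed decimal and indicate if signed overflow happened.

56366; no overflow

0b0101110001000010000 → 0101110001000010000 = 188944 (signed)
1011111101000011110 = -132578 (signed)
  0101110001000010000
+ 1011111101000011110
= 0001101110000101110  (discard carry-out 1)
Result 0001101110000101110: MSB = 0 → value 56366.
Addends have opposite signs, so signed overflow cannot occur.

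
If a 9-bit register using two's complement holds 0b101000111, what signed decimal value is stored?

-185

MSB is 1, so the value is negative.
Invert: 010111000. Add 1: 010111001 = 185. So the value is −185.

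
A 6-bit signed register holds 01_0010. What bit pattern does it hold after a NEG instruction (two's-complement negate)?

Invert: 101101. Add 1: 101110.

101110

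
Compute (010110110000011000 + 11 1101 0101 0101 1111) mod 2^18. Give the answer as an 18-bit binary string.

010100000101110111

  010110110000011000
+ 111101010101011111
= 010100000101110111  (discard carry-out 1)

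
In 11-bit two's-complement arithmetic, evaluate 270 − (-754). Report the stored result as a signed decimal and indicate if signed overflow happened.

-1024; overflow

270 → 00100001110
-754 → 10100001110
Subtract via negate-and-add: invert 10100001110 + 1 = 01011110010 (i.e. 754).
  00100001110
+ 01011110010
= 10000000000
Result 10000000000: MSB = 1 → 1024 − 2048 = -1024.
Both addends (after negating the subtrahend) are non-negative but the stored result is negative: signed overflow. The true value 270 − (-754) = 1024 lies outside [-1024, 1023].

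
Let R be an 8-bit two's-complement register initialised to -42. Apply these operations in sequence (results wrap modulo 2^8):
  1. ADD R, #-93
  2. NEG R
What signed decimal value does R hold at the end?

-121

Start: R = -42 = 11010110.
R = -42 + (-93) = -135; wraps to 121 = 01111001
R = −(121) = -121 = 10000111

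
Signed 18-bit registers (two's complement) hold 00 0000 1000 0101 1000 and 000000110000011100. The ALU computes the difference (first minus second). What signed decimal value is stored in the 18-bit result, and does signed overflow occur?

00 0000 1000 0101 1000 → 000000100001011000 = 2136 (signed)
000000110000011100 = 3100 (signed)
Subtract via negate-and-add: invert 000000110000011100 + 1 = 111111001111100100 (i.e. -3100).
  000000100001011000
+ 111111001111100100
= 111111110000111100
Result 111111110000111100: MSB = 1 → 261180 − 262144 = -964.
Addends (after negating the subtrahend) have opposite signs, so signed overflow cannot occur.

-964; no overflow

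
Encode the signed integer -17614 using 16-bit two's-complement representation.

1011101100110010

|-17614| = 17614 = 0100010011001110 in 16 bits.
Invert the bits: 1011101100110001. Add 1: 1011101100110010.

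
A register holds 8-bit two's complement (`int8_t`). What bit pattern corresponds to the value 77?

01001101

77 is non-negative, so write it directly in 8 bits: 01001101.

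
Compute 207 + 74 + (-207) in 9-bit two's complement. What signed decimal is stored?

74

207 + 74 = 281 → wraps to -231 (100011001)
-231 + (-207) = -438 → wraps to 74 (001001010)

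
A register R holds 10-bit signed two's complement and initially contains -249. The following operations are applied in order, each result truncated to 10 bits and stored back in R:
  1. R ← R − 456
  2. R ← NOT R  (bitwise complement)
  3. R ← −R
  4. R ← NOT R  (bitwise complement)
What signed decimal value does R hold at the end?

Start: R = -249 = 1100000111.
R = -249 − 456 = -705; wraps to 319 = 0100111111
R = NOT 0100111111 = 1011000000 = -320
R = −(-320) = 320 = 0101000000
R = NOT 0101000000 = 1010111111 = -321

-321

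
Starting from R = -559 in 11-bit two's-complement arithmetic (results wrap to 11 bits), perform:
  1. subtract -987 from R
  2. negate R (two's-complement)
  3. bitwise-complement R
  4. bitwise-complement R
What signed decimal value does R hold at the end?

Start: R = -559 = 10111010001.
R = -559 − (-987) = 428 = 00110101100
R = −(428) = -428 = 11001010100
R = NOT 11001010100 = 00110101011 = 427
R = NOT 00110101011 = 11001010100 = -428

-428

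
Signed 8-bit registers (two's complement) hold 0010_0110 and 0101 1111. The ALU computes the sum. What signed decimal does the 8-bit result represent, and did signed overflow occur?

0010_0110 → 00100110 = 38 (signed)
0101 1111 → 01011111 = 95 (signed)
  00100110
+ 01011111
= 10000101
Result 10000101: MSB = 1 → 133 − 256 = -123.
Both addends are non-negative but the stored result is negative: signed overflow. The true value 38 + 95 = 133 lies outside [-128, 127].

-123; overflow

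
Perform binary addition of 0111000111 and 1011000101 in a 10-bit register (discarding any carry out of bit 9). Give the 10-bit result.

0010001100

  0111000111
+ 1011000101
= 0010001100  (discard carry-out 1)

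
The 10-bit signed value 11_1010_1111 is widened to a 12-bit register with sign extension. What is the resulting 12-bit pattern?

111110101111

MSB of 1110101111 is 1; replicate it into the new high bits.
11|1110101111 → 111110101111 (still -81).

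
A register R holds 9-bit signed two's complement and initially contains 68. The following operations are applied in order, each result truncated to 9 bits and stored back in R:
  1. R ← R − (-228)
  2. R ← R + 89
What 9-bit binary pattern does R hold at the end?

110000001

Start: R = 68 = 001000100.
R = 68 − (-228) = 296; wraps to -216 = 100101000
R = -216 + 89 = -127 = 110000001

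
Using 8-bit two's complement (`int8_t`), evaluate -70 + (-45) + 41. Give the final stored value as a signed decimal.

-74

-70 + (-45) = -115 (10001101)
-115 + 41 = -74 (10110110)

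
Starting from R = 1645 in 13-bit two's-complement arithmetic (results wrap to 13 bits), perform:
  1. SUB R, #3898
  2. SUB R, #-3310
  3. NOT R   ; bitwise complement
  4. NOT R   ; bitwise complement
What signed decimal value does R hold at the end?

1057

Start: R = 1645 = 0011001101101.
R = 1645 − 3898 = -2253 = 1011100110011
R = -2253 − (-3310) = 1057 = 0010000100001
R = NOT 0010000100001 = 1101111011110 = -1058
R = NOT 1101111011110 = 0010000100001 = 1057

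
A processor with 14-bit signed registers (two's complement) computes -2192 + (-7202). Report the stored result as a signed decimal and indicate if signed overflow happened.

6990; overflow

-2192 → 11011101110000
-7202 → 10001111011110
  11011101110000
+ 10001111011110
= 01101101001110  (discard carry-out 1)
Result 01101101001110: MSB = 0 → value 6990.
Both addends are negative but the stored result is non-negative: signed overflow. The true value -2192 + (-7202) = -9394 lies outside [-8192, 8191].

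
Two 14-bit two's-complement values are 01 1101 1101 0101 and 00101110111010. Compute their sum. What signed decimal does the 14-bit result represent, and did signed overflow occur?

-5745; overflow

01 1101 1101 0101 → 01110111010101 = 7637 (signed)
00101110111010 = 3002 (signed)
  01110111010101
+ 00101110111010
= 10100110001111
Result 10100110001111: MSB = 1 → 10639 − 16384 = -5745.
Both addends are non-negative but the stored result is negative: signed overflow. The true value 7637 + 3002 = 10639 lies outside [-8192, 8191].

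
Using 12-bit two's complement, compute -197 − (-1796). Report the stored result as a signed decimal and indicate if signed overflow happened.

-197 → 111100111011
-1796 → 100011111100
Subtract via negate-and-add: invert 100011111100 + 1 = 011100000100 (i.e. 1796).
  111100111011
+ 011100000100
= 011000111111  (discard carry-out 1)
Result 011000111111: MSB = 0 → value 1599.
Addends (after negating the subtrahend) have opposite signs, so signed overflow cannot occur.

1599; no overflow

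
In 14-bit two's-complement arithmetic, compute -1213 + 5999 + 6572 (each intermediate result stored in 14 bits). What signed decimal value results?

-5026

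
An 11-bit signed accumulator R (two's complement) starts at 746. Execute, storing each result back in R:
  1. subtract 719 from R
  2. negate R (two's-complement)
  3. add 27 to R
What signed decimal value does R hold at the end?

0

Start: R = 746 = 01011101010.
R = 746 − 719 = 27 = 00000011011
R = −(27) = -27 = 11111100101
R = -27 + 27 = 0 = 00000000000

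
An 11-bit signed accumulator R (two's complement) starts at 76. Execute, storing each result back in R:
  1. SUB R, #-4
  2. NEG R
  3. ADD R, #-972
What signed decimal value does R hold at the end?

Start: R = 76 = 00001001100.
R = 76 − (-4) = 80 = 00001010000
R = −(80) = -80 = 11110110000
R = -80 + (-972) = -1052; wraps to 996 = 01111100100

996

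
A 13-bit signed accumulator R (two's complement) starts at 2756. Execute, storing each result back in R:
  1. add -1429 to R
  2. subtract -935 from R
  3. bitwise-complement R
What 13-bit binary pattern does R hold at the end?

Start: R = 2756 = 0101011000100.
R = 2756 + (-1429) = 1327 = 0010100101111
R = 1327 − (-935) = 2262 = 0100011010110
R = NOT 0100011010110 = 1011100101001 = -2263

1011100101001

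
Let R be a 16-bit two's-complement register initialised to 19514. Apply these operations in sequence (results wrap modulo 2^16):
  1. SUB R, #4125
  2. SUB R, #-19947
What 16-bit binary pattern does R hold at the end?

1000101000001000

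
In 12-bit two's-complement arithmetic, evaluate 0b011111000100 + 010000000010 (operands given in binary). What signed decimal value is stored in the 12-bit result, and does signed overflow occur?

0b011111000100 → 011111000100 = 1988 (signed)
010000000010 = 1026 (signed)
  011111000100
+ 010000000010
= 101111000110
Result 101111000110: MSB = 1 → 3014 − 4096 = -1082.
Both addends are non-negative but the stored result is negative: signed overflow. The true value 1988 + 1026 = 3014 lies outside [-2048, 2047].

-1082; overflow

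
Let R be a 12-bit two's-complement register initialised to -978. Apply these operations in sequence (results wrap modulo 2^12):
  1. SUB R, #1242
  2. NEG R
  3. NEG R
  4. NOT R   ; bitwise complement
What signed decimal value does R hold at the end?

Start: R = -978 = 110000101110.
R = -978 − 1242 = -2220; wraps to 1876 = 011101010100
R = −(1876) = -1876 = 100010101100
R = −(-1876) = 1876 = 011101010100
R = NOT 011101010100 = 100010101011 = -1877

-1877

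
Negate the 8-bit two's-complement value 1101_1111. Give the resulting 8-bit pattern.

Invert: 00100000. Add 1: 00100001.
Check: 11011111 = -33, 00100001 = 33.

00100001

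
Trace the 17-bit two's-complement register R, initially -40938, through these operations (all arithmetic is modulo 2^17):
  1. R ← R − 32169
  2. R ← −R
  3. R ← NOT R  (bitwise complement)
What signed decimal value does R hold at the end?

Start: R = -40938 = 10110000000010110.
R = -40938 − 32169 = -73107; wraps to 57965 = 01110001001101101
R = −(57965) = -57965 = 10001110110010011
R = NOT 10001110110010011 = 01110001001101100 = 57964

57964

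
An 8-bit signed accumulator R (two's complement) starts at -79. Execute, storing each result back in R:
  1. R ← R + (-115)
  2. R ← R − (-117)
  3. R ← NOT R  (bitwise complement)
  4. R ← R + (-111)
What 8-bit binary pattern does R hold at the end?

Start: R = -79 = 10110001.
R = -79 + (-115) = -194; wraps to 62 = 00111110
R = 62 − (-117) = 179; wraps to -77 = 10110011
R = NOT 10110011 = 01001100 = 76
R = 76 + (-111) = -35 = 11011101

11011101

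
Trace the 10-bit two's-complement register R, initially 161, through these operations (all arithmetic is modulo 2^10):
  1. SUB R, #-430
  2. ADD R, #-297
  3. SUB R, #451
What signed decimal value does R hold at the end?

Start: R = 161 = 0010100001.
R = 161 − (-430) = 591; wraps to -433 = 1001001111
R = -433 + (-297) = -730; wraps to 294 = 0100100110
R = 294 − 451 = -157 = 1101100011

-157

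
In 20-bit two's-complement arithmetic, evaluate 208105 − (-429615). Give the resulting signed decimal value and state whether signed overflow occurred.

208105 → 00110010110011101001
-429615 → 10010111000111010001
Subtract via negate-and-add: invert 10010111000111010001 + 1 = 01101000111000101111 (i.e. 429615).
  00110010110011101001
+ 01101000111000101111
= 10011011101100011000
Result 10011011101100011000: MSB = 1 → 637720 − 1048576 = -410856.
Both addends (after negating the subtrahend) are non-negative but the stored result is negative: signed overflow. The true value 208105 − (-429615) = 637720 lies outside [-524288, 524287].

-410856; overflow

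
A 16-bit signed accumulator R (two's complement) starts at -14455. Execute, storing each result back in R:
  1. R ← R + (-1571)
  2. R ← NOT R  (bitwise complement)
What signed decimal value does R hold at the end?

Start: R = -14455 = 1100011110001001.
R = -14455 + (-1571) = -16026 = 1100000101100110
R = NOT 1100000101100110 = 0011111010011001 = 16025

16025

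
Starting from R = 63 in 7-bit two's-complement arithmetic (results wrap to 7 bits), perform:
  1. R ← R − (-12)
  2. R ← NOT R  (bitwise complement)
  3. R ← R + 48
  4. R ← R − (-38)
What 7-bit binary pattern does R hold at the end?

0001010

Start: R = 63 = 0111111.
R = 63 − (-12) = 75; wraps to -53 = 1001011
R = NOT 1001011 = 0110100 = 52
R = 52 + 48 = 100; wraps to -28 = 1100100
R = -28 − (-38) = 10 = 0001010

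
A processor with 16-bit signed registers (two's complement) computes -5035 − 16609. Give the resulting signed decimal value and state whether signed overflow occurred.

-21644; no overflow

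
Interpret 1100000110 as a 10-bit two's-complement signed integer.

-250

MSB is 1, so the value is negative.
Unsigned reading: 774. Subtract 2^10 = 1024: 774 − 1024 = -250.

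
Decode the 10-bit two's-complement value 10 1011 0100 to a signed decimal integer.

MSB is 1, so the value is negative.
Unsigned reading: 692. Subtract 2^10 = 1024: 692 − 1024 = -332.

-332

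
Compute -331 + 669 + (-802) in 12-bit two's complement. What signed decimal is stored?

-331 + 669 = 338 (000101010010)
338 + (-802) = -464 (111000110000)

-464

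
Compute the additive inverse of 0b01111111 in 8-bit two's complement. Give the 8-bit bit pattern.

Invert: 10000000. Add 1: 10000001.
Check: 01111111 = 127, 10000001 = -127.

10000001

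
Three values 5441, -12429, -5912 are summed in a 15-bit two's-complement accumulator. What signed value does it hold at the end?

-12900

5441 + (-12429) = -6988 (110010010110100)
-6988 + (-5912) = -12900 (100110110011100)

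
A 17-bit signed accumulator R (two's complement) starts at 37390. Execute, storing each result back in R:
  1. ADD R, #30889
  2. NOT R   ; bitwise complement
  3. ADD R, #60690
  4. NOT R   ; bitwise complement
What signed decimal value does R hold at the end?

7589

Start: R = 37390 = 01001001000001110.
R = 37390 + 30889 = 68279; wraps to -62793 = 10000101010110111
R = NOT 10000101010110111 = 01111010101001000 = 62792
R = 62792 + 60690 = 123482; wraps to -7590 = 11110001001011010
R = NOT 11110001001011010 = 00001110110100101 = 7589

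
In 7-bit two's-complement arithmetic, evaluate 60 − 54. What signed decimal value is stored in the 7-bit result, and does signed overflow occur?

6; no overflow

60 → 0111100
54 → 0110110
Subtract via negate-and-add: invert 0110110 + 1 = 1001010 (i.e. -54).
  0111100
+ 1001010
= 0000110  (discard carry-out 1)
Result 0000110: MSB = 0 → value 6.
Addends (after negating the subtrahend) have opposite signs, so signed overflow cannot occur.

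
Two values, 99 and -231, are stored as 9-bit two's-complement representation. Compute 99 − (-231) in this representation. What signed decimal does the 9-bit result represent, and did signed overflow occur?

-182; overflow

99 → 001100011
-231 → 100011001
Subtract via negate-and-add: invert 100011001 + 1 = 011100111 (i.e. 231).
  001100011
+ 011100111
= 101001010
Result 101001010: MSB = 1 → 330 − 512 = -182.
Both addends (after negating the subtrahend) are non-negative but the stored result is negative: signed overflow. The true value 99 − (-231) = 330 lies outside [-256, 255].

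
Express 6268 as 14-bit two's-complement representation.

01100001111100

6268 is non-negative, so write it directly in 14 bits: 01100001111100.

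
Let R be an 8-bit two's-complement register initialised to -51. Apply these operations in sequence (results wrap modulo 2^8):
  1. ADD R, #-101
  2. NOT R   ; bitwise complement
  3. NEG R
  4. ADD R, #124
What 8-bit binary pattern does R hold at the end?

11100101

Start: R = -51 = 11001101.
R = -51 + (-101) = -152; wraps to 104 = 01101000
R = NOT 01101000 = 10010111 = -105
R = −(-105) = 105 = 01101001
R = 105 + 124 = 229; wraps to -27 = 11100101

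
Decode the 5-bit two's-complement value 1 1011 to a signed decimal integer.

-5

MSB is 1, so the value is negative.
Invert: 00100. Add 1: 00101 = 5. So the value is −5.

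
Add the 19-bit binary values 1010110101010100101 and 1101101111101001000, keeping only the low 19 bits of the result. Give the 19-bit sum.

1000100100111101101

  1010110101010100101
+ 1101101111101001000
= 1000100100111101101  (discard carry-out 1)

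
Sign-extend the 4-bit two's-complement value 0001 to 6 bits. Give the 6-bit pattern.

000001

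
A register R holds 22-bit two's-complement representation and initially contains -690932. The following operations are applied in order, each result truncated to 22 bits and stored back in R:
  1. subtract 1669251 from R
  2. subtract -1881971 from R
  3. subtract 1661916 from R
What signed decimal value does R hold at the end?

Start: R = -690932 = 1101010111010100001100.
R = -690932 − 1669251 = -2360183; wraps to 1834121 = 0110111111110010001001
R = 1834121 − (-1881971) = 3716092; wraps to -478212 = 1110001011001111111100
R = -478212 − 1661916 = -2140128; wraps to 2054176 = 0111110101100000100000

2054176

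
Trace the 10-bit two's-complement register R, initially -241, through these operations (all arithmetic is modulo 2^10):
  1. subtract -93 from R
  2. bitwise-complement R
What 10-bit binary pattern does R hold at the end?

0010010011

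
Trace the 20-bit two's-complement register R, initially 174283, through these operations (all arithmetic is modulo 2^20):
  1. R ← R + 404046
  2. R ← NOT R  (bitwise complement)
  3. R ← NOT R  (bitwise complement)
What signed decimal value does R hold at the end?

Start: R = 174283 = 00101010100011001011.
R = 174283 + 404046 = 578329; wraps to -470247 = 10001101001100011001
R = NOT 10001101001100011001 = 01110010110011100110 = 470246
R = NOT 01110010110011100110 = 10001101001100011001 = -470247

-470247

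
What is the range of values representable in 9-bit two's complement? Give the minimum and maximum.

Minimum: −2^8 = -256.
Maximum: 2^8 − 1 = 255.

min = -256, max = 255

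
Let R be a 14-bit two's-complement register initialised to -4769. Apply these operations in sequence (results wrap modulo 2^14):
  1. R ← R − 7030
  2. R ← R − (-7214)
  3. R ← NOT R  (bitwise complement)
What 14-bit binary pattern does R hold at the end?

Start: R = -4769 = 10110101011111.
R = -4769 − 7030 = -11799; wraps to 4585 = 01000111101001
R = 4585 − (-7214) = 11799; wraps to -4585 = 10111000010111
R = NOT 10111000010111 = 01000111101000 = 4584

01000111101000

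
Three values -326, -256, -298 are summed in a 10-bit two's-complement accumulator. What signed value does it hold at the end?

-326 + (-256) = -582 → wraps to 442 (0110111010)
442 + (-298) = 144 (0010010000)

144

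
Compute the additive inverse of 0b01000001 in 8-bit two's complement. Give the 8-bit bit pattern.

10111111

Invert: 10111110. Add 1: 10111111.
Check: 01000001 = 65, 10111111 = -65.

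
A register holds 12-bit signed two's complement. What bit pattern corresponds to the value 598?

001001010110

598 is non-negative, so write it directly in 12 bits: 001001010110.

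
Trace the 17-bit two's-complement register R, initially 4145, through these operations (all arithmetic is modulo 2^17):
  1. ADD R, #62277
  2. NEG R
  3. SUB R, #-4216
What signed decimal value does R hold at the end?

-62206

Start: R = 4145 = 00001000000110001.
R = 4145 + 62277 = 66422; wraps to -64650 = 10000001101110110
R = −(-64650) = 64650 = 01111110010001010
R = 64650 − (-4216) = 68866; wraps to -62206 = 10000110100000010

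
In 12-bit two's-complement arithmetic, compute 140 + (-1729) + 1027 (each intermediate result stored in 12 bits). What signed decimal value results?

-562

140 + (-1729) = -1589 (100111001011)
-1589 + 1027 = -562 (110111001110)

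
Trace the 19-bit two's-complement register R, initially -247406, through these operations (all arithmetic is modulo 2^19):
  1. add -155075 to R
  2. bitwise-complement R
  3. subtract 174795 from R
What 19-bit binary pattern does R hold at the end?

Start: R = -247406 = 1000011100110010010.
R = -247406 + (-155075) = -402481; wraps to 121807 = 0011101101111001111
R = NOT 0011101101111001111 = 1100010010000110000 = -121808
R = -121808 − 174795 = -296603; wraps to 227685 = 0110111100101100101

0110111100101100101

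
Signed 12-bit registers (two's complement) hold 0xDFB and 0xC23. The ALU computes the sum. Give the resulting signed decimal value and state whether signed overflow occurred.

0xDFB = 110111111011 = -517 (signed)
0xC23 = 110000100011 = -989 (signed)
  110111111011
+ 110000100011
= 101000011110  (discard carry-out 1)
Result 101000011110: MSB = 1 → 2590 − 4096 = -1506.
Both addends are negative and so is the stored result: no signed overflow.

-1506; no overflow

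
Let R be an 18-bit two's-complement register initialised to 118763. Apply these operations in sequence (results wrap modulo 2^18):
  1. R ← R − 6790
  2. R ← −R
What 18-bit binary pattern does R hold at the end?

Start: R = 118763 = 011100111111101011.
R = 118763 − 6790 = 111973 = 011011010101100101
R = −(111973) = -111973 = 100100101010011011

100100101010011011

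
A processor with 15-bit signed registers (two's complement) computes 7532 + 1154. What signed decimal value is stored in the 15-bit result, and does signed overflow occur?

7532 → 001110101101100
1154 → 000010010000010
  001110101101100
+ 000010010000010
= 010000111101110
Result 010000111101110: MSB = 0 → value 8686.
Both addends are non-negative and so is the stored result: no signed overflow.

8686; no overflow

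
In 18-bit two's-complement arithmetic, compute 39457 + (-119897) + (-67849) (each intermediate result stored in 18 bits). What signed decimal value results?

39457 + (-119897) = -80440 (101100010111001000)
-80440 + (-67849) = -148289 → wraps to 113855 (011011110010111111)

113855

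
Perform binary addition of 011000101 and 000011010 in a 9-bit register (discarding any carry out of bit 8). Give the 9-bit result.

011011111

  011000101
+ 000011010
= 011011111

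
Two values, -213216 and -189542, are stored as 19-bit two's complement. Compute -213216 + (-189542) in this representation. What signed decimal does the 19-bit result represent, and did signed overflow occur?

121530; overflow

-213216 → 1001011111100100000
-189542 → 1010001101110011010
  1001011111100100000
+ 1010001101110011010
= 0011101101010111010  (discard carry-out 1)
Result 0011101101010111010: MSB = 0 → value 121530.
Both addends are negative but the stored result is non-negative: signed overflow. The true value -213216 + (-189542) = -402758 lies outside [-262144, 262143].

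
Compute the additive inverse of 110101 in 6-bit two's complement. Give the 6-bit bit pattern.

001011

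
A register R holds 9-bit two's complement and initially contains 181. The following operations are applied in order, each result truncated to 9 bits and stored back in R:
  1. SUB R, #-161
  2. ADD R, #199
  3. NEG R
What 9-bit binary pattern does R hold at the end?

111100011

Start: R = 181 = 010110101.
R = 181 − (-161) = 342; wraps to -170 = 101010110
R = -170 + 199 = 29 = 000011101
R = −(29) = -29 = 111100011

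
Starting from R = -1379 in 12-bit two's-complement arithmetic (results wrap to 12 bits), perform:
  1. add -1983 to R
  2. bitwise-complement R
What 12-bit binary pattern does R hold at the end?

Start: R = -1379 = 101010011101.
R = -1379 + (-1983) = -3362; wraps to 734 = 001011011110
R = NOT 001011011110 = 110100100001 = -735

110100100001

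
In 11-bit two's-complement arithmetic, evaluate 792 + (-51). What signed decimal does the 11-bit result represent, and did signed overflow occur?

741; no overflow

792 → 01100011000
-51 → 11111001101
  01100011000
+ 11111001101
= 01011100101  (discard carry-out 1)
Result 01011100101: MSB = 0 → value 741.
Addends have opposite signs, so signed overflow cannot occur.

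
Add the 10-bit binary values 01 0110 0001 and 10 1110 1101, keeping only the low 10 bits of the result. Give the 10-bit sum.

0001001110

  0101100001
+ 1011101101
= 0001001110  (discard carry-out 1)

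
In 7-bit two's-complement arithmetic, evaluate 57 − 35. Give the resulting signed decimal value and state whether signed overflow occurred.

57 → 0111001
35 → 0100011
Subtract via negate-and-add: invert 0100011 + 1 = 1011101 (i.e. -35).
  0111001
+ 1011101
= 0010110  (discard carry-out 1)
Result 0010110: MSB = 0 → value 22.
Addends (after negating the subtrahend) have opposite signs, so signed overflow cannot occur.

22; no overflow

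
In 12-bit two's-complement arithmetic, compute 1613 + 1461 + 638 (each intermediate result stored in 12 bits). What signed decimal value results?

1613 + 1461 = 3074 → wraps to -1022 (110000000010)
-1022 + 638 = -384 (111010000000)

-384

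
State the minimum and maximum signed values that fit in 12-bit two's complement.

min = -2048, max = 2047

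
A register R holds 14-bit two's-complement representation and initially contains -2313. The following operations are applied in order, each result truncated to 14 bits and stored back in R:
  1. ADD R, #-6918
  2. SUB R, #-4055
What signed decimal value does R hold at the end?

-5176

Start: R = -2313 = 11011011110111.
R = -2313 + (-6918) = -9231; wraps to 7153 = 01101111110001
R = 7153 − (-4055) = 11208; wraps to -5176 = 10101111001000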